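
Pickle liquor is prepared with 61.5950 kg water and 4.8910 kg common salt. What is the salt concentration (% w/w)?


Formula: Conc = salt / (water + salt) * 100
Substituting: Conc = 4.8910 / (61.5950 + 4.8910) * 100
Result: 7.3564 %


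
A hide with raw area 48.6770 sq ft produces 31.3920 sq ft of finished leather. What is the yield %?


Formula: Yield = finished / raw * 100
Substituting: Yield = 31.3920 / 48.6770 * 100
Result: 64.4904 %


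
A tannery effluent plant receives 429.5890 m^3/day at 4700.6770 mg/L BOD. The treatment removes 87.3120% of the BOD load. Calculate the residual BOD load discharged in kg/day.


Load_in = volume * conc / 1000 = 429.5890 * 4700.6770 / 1000 = 2019.3591 kg/day
Removed = Load_in * eff / 100 = 2019.3591 * 87.3120 / 100 = 1763.1428 kg/day
Load_out = Load_in - Removed = 2019.3591 - 1763.1428 = 256.2163 kg/day


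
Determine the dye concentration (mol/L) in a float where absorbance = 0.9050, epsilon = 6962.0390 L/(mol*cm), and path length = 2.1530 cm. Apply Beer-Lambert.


Formula: c = A / (epsilon * l)
Substituting: c = 0.9050 / (6962.0390 * 2.1530)
Result: 6.0377e-05 mol/L


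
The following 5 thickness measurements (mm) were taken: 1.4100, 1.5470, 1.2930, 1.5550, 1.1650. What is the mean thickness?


Formula: Average = sum / n
Substituting: Average = 6.9700 / 5
Result: 1.3940 mm


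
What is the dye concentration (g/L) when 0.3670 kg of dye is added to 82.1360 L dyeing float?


Formula: Conc = dye_mass(kg) / volume(L) * 1000
Substituting: Conc = 0.3670 / 82.1360 * 1000
Result: 4.4682 g/L


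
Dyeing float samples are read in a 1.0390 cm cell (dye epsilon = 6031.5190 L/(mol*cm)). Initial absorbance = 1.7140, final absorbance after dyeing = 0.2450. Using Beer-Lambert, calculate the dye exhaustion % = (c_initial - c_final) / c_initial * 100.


c_initial = A_i / (epsilon * l) = 1.7140 / (6031.5190 * 1.0390) = 2.7351e-04 mol/L
c_final = A_f / (epsilon * l) = 0.2450 / (6031.5190 * 1.0390) = 3.9095e-05 mol/L
Exhaustion = (c_initial - c_final) / c_initial * 100 = (2.7351e-04 - 3.9095e-05) / 2.7351e-04 * 100 = 85.7060 %


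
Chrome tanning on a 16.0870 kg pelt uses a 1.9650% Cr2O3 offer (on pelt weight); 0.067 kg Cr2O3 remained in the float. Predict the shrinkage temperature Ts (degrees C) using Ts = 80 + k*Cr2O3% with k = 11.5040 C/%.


Offered = pelt * offer_pct / 100 = 16.0870 * 1.9650 / 100 = 0.3161 kg
Uptake = offered - residual = 0.3161 - 0.067 = 0.2491 kg
Cr2O3% on pelt = uptake / pelt * 100 = 0.2491 / 16.0870 * 100 = 1.5485 %
Ts = 80 + k * Cr2O3% = 80 + 11.5040 * 1.5485 = 97.8141 C


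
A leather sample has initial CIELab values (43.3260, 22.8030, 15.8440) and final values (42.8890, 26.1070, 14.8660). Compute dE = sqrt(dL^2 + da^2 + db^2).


dL = -0.4370, da = 3.3040, db = -0.9780
dE = sqrt((-0.4370)^2 + 3.3040^2 + (-0.9780)^2) = 3.4733


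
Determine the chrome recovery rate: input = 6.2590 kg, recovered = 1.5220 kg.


Formula: Recovery = recovered / input * 100
Substituting: Recovery = 1.5220 / 6.2590 * 100
Result: 24.3170 %


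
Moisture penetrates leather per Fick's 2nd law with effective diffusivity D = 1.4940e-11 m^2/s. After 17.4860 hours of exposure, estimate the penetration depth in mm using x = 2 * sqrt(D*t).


t = 17.4860 hr * 3600 = 62949.6000 s
D * t = 1.4940e-11 * 62949.6000 = 9.4047e-07
x = 2 * sqrt(D*t) = 2 * sqrt(9.4047e-07) = 0.00193955 m = 1.9396 mm


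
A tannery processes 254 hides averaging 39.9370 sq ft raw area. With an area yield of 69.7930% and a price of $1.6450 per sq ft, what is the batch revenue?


Raw_total = N * avg_area = 254 * 39.9370 = 10143.9980 sq ft
Finished = Raw_total * yield / 100 = 10143.9980 * 69.7930 / 100 = 7079.8005 sq ft
Value = Finished * price = 7079.8005 * 1.6450 = 11646.2719 $


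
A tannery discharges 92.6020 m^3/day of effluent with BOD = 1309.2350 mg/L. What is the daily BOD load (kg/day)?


Formula: BOD_load = volume * conc / 1000
Substituting: BOD_load = 92.6020 * 1309.2350 / 1000
Result: 121.2378 kg/day


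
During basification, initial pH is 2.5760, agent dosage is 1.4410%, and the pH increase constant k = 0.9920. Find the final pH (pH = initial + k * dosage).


Formula: pH_final = pH_initial + k * base_pct
Substituting: pH_final = 2.5760 + 0.9920 * 1.4410
Result: 4.0055


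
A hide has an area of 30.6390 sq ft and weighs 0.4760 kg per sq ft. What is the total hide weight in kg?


Formula: Weight = area * weight_per_sqft
Substituting: Weight = 30.6390 * 0.4760
Result: 14.5842 kg


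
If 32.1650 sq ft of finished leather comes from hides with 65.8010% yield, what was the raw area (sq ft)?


Formula: raw = finished * 100 / yield
Substituting: raw = 32.1650 * 100 / 65.8010
Result: 48.8822 sq ft


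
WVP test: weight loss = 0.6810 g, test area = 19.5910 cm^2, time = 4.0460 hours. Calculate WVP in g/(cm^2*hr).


Formula: WVP = loss / (area * time)
Substituting: WVP = 0.6810 / (19.5910 * 4.0460)
Result: 0.00859141 g/(cm^2*hr)


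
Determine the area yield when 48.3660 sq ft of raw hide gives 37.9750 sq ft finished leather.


Formula: Yield = finished / raw * 100
Substituting: Yield = 37.9750 / 48.3660 * 100
Result: 78.5159 %


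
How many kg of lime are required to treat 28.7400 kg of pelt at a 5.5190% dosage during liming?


Formula: Lime = substrate * pct / 100
Substituting: Lime = 28.7400 * 5.5190 / 100
Result: 1.5862 kg


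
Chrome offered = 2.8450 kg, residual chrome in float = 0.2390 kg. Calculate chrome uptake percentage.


Formula: Uptake = (offered - residual) / offered * 100
Substituting: Uptake = (2.8450 - 0.2390) / 2.8450 * 100
Result: 91.5993 %


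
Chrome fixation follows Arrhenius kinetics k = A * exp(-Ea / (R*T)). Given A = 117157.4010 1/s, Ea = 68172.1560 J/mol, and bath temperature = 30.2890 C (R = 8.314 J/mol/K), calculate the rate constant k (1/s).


T_K = T_C + 273.15 = 30.2890 + 273.15 = 303.4390 K
exponent = -Ea / (R * T_K) = -68172.1560 / (8.314 * 303.4390) = -27.0225
k = A * exp(exponent) = 117157.4010 * exp(-27.0225) = 2.1530e-07 1/s


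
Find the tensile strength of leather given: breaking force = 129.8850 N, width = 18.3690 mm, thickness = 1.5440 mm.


Formula: TS = force / (width * thickness)
Substituting: TS = 129.8850 / (18.3690 * 1.5440)
Result: 4.5796 N/mm^2


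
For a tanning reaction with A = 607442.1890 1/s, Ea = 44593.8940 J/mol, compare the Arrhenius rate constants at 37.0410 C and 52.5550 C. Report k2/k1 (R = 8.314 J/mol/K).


T1 = 37.0410 + 273.15 = 310.1910 K; T2 = 52.5550 + 273.15 = 325.7050 K
k1 = A * exp(-Ea/(R*T1)) = 607442.1890 * exp(-44593.8940/(8.314*310.1910)) = 0.0187863 1/s
k2 = A * exp(-Ea/(R*T2)) = 607442.1890 * exp(-44593.8940/(8.314*325.7050)) = 0.0428097 1/s
k2/k1 = 0.0428097 / 0.0187863 = 2.2788


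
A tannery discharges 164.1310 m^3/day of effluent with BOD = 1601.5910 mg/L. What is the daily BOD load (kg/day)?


Formula: BOD_load = volume * conc / 1000
Substituting: BOD_load = 164.1310 * 1601.5910 / 1000
Result: 262.8707 kg/day


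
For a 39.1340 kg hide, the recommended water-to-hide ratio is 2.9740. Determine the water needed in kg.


Formula: Water = hide_weight * ratio
Substituting: Water = 39.1340 * 2.9740
Result: 116.3845 kg


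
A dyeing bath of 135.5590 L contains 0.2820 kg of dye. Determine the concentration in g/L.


Formula: Conc = dye_mass(kg) / volume(L) * 1000
Substituting: Conc = 0.2820 / 135.5590 * 1000
Result: 2.0803 g/L


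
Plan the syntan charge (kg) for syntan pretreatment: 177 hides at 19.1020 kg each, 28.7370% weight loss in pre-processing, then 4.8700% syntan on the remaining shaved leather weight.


Total_raw = N * avg_wt = 177 * 19.1020 = 3381.0540 kg
Substrate = Total_raw * (1 - loss/100) = 3381.0540 * (1 - 28.7370/100) = 2409.4405 kg
Syntan = Substrate * pct / 100 = 2409.4405 * 4.8700 / 100 = 117.3398 kg


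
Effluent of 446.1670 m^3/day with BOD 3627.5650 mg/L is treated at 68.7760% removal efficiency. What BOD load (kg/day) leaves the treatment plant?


Load_in = volume * conc / 1000 = 446.1670 * 3627.5650 / 1000 = 1618.4998 kg/day
Removed = Load_in * eff / 100 = 1618.4998 * 68.7760 / 100 = 1113.1394 kg/day
Load_out = Load_in - Removed = 1618.4998 - 1113.1394 = 505.3604 kg/day


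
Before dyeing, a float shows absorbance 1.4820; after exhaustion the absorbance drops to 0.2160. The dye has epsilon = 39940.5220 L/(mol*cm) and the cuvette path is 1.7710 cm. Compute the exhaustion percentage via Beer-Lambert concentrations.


c_initial = A_i / (epsilon * l) = 1.4820 / (39940.5220 * 1.7710) = 2.0952e-05 mol/L
c_final = A_f / (epsilon * l) = 0.2160 / (39940.5220 * 1.7710) = 3.0537e-06 mol/L
Exhaustion = (c_initial - c_final) / c_initial * 100 = (2.0952e-05 - 3.0537e-06) / 2.0952e-05 * 100 = 85.4251 %


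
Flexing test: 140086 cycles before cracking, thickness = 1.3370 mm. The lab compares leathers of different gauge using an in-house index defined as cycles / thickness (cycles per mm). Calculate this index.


Formula: Index = cycles / thickness
Substituting: Index = 140086 / 1.3370
Result: 104776.3650 cycles/mm


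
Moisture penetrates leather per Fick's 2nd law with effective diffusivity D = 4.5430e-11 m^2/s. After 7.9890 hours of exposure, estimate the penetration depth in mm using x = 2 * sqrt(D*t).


t = 7.9890 hr * 3600 = 28760.4000 s
D * t = 4.5430e-11 * 28760.4000 = 1.3066e-06
x = 2 * sqrt(D*t) = 2 * sqrt(1.3066e-06) = 0.00228612 m = 2.2861 mm


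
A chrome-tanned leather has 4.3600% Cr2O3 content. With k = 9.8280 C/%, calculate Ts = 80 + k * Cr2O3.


Formula: Ts = 80 + k * Cr2O3
Substituting: Ts = 80 + 9.8280 * 4.3600
Result: 122.8501 C


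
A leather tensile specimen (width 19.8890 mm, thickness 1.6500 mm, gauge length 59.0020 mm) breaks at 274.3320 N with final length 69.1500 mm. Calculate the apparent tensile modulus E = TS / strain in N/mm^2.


TS = F / (w * t) = 274.3320 / (19.8890 * 1.6500) = 8.3595 N/mm^2
strain = (Lf - L0) / L0 = (69.1500 - 59.0020) / 59.0020 = 0.1720
E = TS / strain = 8.3595 / 0.1720 = 48.6033 N/mm^2


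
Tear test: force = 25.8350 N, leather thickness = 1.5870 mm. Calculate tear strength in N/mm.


Formula: Tear strength = force / thickness
Substituting: Tear strength = 25.8350 / 1.5870
Result: 16.2791 N/mm


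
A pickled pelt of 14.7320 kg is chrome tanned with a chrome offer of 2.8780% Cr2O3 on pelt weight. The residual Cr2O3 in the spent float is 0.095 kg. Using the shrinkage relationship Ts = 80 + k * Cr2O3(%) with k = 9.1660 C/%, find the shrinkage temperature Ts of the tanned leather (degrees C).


Offered = pelt * offer_pct / 100 = 14.7320 * 2.8780 / 100 = 0.4240 kg
Uptake = offered - residual = 0.4240 - 0.095 = 0.3290 kg
Cr2O3% on pelt = uptake / pelt * 100 = 0.3290 / 14.7320 * 100 = 2.2331 %
Ts = 80 + k * Cr2O3% = 80 + 9.1660 * 2.2331 = 100.4690 C


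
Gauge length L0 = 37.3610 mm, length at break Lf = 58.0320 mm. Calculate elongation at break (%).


Formula: Elongation = (Lf - L0) / L0 * 100
Substituting: Elongation = (58.0320 - 37.3610) / 37.3610 * 100
Result: 55.3277 %


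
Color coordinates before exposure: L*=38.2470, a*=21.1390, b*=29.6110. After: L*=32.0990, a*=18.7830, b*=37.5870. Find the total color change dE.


dL = -6.1480, da = -2.3560, db = 7.9760
dE = sqrt((-6.1480)^2 + (-2.3560)^2 + 7.9760^2) = 10.3424


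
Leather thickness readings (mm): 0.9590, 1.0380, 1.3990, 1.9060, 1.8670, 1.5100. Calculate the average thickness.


Formula: Average = sum / n
Substituting: Average = 8.6790 / 6
Result: 1.4465 mm


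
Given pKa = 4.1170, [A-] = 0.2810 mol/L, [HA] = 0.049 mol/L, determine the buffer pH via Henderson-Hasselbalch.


ratio = [A-] / [HA] = 0.2810 / 0.049 = 5.7347
log10(ratio) = 0.7585
pH = pKa + log10(ratio) = 4.1170 + 0.7585 = 4.8755


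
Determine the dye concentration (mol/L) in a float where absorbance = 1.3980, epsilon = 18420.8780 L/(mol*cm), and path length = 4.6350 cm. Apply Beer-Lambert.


Formula: c = A / (epsilon * l)
Substituting: c = 1.3980 / (18420.8780 * 4.6350)
Result: 1.6374e-05 mol/L


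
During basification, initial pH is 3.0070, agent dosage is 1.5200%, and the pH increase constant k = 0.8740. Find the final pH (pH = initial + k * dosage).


Formula: pH_final = pH_initial + k * base_pct
Substituting: pH_final = 3.0070 + 0.8740 * 1.5200
Result: 4.3355


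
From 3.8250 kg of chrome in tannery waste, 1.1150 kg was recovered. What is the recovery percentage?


Formula: Recovery = recovered / input * 100
Substituting: Recovery = 1.1150 / 3.8250 * 100
Result: 29.1503 %


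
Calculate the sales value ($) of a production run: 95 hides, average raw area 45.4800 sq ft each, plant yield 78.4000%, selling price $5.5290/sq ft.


Raw_total = N * avg_area = 95 * 45.4800 = 4320.6000 sq ft
Finished = Raw_total * yield / 100 = 4320.6000 * 78.4000 / 100 = 3387.3504 sq ft
Value = Finished * price = 3387.3504 * 5.5290 = 18728.6604 $


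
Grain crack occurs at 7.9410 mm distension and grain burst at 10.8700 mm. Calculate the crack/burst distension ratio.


Formula: Ratio = crack / burst
Substituting: Ratio = 7.9410 / 10.8700
Result: 0.7305


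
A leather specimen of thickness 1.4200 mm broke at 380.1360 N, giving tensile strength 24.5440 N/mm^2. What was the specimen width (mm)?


Formula: w = F / (TS * t)
Substituting: w = 380.1360 / (24.5440 * 1.4200)
Result: 10.9070 mm


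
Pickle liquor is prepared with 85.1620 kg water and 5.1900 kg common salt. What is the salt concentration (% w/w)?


Formula: Conc = salt / (water + salt) * 100
Substituting: Conc = 5.1900 / (85.1620 + 5.1900) * 100
Result: 5.7442 %


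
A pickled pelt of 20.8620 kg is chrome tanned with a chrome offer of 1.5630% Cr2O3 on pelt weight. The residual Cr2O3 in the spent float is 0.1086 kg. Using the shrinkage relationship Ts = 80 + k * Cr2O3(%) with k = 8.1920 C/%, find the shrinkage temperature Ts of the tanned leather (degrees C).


Offered = pelt * offer_pct / 100 = 20.8620 * 1.5630 / 100 = 0.3261 kg
Uptake = offered - residual = 0.3261 - 0.1086 = 0.2175 kg
Cr2O3% on pelt = uptake / pelt * 100 = 0.2175 / 20.8620 * 100 = 1.0424 %
Ts = 80 + k * Cr2O3% = 80 + 8.1920 * 1.0424 = 88.5396 C


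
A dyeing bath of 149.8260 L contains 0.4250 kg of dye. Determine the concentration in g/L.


Formula: Conc = dye_mass(kg) / volume(L) * 1000
Substituting: Conc = 0.4250 / 149.8260 * 1000
Result: 2.8366 g/L


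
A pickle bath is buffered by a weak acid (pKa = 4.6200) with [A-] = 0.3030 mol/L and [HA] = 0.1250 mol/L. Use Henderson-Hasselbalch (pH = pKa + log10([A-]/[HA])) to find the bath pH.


ratio = [A-] / [HA] = 0.3030 / 0.1250 = 2.4240
log10(ratio) = 0.3845
pH = pKa + log10(ratio) = 4.6200 + 0.3845 = 5.0045


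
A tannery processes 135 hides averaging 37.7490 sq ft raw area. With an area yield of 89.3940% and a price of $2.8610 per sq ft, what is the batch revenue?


Raw_total = N * avg_area = 135 * 37.7490 = 5096.1150 sq ft
Finished = Raw_total * yield / 100 = 5096.1150 * 89.3940 / 100 = 4555.6210 sq ft
Value = Finished * price = 4555.6210 * 2.8610 = 13033.6318 $


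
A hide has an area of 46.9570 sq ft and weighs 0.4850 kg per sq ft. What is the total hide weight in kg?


Formula: Weight = area * weight_per_sqft
Substituting: Weight = 46.9570 * 0.4850
Result: 22.7741 kg


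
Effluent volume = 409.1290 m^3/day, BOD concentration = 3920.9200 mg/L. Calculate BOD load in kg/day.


Formula: BOD_load = volume * conc / 1000
Substituting: BOD_load = 409.1290 * 3920.9200 / 1000
Result: 1604.1621 kg/day


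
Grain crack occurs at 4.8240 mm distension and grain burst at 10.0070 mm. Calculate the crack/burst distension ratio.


Formula: Ratio = crack / burst
Substituting: Ratio = 4.8240 / 10.0070
Result: 0.4821


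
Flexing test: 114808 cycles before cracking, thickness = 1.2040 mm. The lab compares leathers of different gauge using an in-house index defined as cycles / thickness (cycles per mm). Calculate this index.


Formula: Index = cycles / thickness
Substituting: Index = 114808 / 1.2040
Result: 95355.4817 cycles/mm


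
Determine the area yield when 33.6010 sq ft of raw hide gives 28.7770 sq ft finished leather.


Formula: Yield = finished / raw * 100
Substituting: Yield = 28.7770 / 33.6010 * 100
Result: 85.6433 %


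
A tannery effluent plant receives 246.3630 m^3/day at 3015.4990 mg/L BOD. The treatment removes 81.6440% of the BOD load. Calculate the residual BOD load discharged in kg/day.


Load_in = volume * conc / 1000 = 246.3630 * 3015.4990 / 1000 = 742.9074 kg/day
Removed = Load_in * eff / 100 = 742.9074 * 81.6440 / 100 = 606.5393 kg/day
Load_out = Load_in - Removed = 742.9074 - 606.5393 = 136.3681 kg/day


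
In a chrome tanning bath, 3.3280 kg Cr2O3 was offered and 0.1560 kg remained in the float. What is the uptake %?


Formula: Uptake = (offered - residual) / offered * 100
Substituting: Uptake = (3.3280 - 0.1560) / 3.3280 * 100
Result: 95.3125 %


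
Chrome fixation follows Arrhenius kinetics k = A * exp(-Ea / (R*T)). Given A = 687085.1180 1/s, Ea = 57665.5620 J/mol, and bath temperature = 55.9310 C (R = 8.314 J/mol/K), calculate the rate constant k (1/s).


T_K = T_C + 273.15 = 55.9310 + 273.15 = 329.0810 K
exponent = -Ea / (R * T_K) = -57665.5620 / (8.314 * 329.0810) = -21.0768
k = A * exp(exponent) = 687085.1180 * exp(-21.0768) = 4.8250e-04 1/s


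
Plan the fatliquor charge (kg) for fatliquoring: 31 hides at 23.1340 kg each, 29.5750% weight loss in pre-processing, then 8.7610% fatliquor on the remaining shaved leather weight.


Total_raw = N * avg_wt = 31 * 23.1340 = 717.1540 kg
Substrate = Total_raw * (1 - loss/100) = 717.1540 * (1 - 29.5750/100) = 505.0557 kg
Fat = Substrate * pct / 100 = 505.0557 * 8.7610 / 100 = 44.2479 kg


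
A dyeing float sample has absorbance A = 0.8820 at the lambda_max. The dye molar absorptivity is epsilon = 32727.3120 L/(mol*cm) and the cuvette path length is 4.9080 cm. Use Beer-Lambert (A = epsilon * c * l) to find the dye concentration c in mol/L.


Formula: c = A / (epsilon * l)
Substituting: c = 0.8820 / (32727.3120 * 4.9080)
Result: 5.4910e-06 mol/L


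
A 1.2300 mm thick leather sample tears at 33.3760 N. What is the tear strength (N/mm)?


Formula: Tear strength = force / thickness
Substituting: Tear strength = 33.3760 / 1.2300
Result: 27.1350 N/mm


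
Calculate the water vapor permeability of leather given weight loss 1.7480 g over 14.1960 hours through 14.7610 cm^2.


Formula: WVP = loss / (area * time)
Substituting: WVP = 1.7480 / (14.7610 * 14.1960)
Result: 0.0083418 g/(cm^2*hr)


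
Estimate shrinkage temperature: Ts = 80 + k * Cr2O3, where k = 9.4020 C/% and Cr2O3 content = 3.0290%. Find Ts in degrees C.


Formula: Ts = 80 + k * Cr2O3
Substituting: Ts = 80 + 9.4020 * 3.0290
Result: 108.4787 C


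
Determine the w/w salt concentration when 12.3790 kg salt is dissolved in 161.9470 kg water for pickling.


Formula: Conc = salt / (water + salt) * 100
Substituting: Conc = 12.3790 / (161.9470 + 12.3790) * 100
Result: 7.1011 %


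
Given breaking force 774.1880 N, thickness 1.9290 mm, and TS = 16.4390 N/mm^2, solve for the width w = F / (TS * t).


Formula: w = F / (TS * t)
Substituting: w = 774.1880 / (16.4390 * 1.9290)
Result: 24.4140 mm


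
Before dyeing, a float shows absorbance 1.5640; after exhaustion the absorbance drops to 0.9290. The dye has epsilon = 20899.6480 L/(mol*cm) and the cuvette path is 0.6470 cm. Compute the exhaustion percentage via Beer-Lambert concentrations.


c_initial = A_i / (epsilon * l) = 1.5640 / (20899.6480 * 0.6470) = 1.1566e-04 mol/L
c_final = A_f / (epsilon * l) = 0.9290 / (20899.6480 * 0.6470) = 6.8702e-05 mol/L
Exhaustion = (c_initial - c_final) / c_initial * 100 = (1.1566e-04 - 6.8702e-05) / 1.1566e-04 * 100 = 40.6010 %


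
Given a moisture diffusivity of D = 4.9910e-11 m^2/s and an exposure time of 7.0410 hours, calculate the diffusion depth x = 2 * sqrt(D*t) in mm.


t = 7.0410 hr * 3600 = 25347.6000 s
D * t = 4.9910e-11 * 25347.6000 = 1.2651e-06
x = 2 * sqrt(D*t) = 2 * sqrt(1.2651e-06) = 0.00224953 m = 2.2495 mm


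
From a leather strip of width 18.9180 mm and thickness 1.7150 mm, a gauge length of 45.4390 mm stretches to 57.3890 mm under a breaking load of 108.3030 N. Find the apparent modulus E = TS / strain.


TS = F / (w * t) = 108.3030 / (18.9180 * 1.7150) = 3.3381 N/mm^2
strain = (Lf - L0) / L0 = (57.3890 - 45.4390) / 45.4390 = 0.2630
E = TS / strain = 3.3381 / 0.2630 = 12.6929 N/mm^2


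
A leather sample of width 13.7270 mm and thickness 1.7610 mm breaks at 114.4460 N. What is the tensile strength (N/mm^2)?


Formula: TS = force / (width * thickness)
Substituting: TS = 114.4460 / (13.7270 * 1.7610)
Result: 4.7344 N/mm^2


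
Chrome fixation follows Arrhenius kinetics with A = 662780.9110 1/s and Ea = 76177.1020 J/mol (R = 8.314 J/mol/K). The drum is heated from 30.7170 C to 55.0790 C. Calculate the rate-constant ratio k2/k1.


T1 = 30.7170 + 273.15 = 303.8670 K; T2 = 55.0790 + 273.15 = 328.2290 K
k1 = A * exp(-Ea/(R*T1)) = 662780.9110 * exp(-76177.1020/(8.314*303.8670)) = 5.3220e-08 1/s
k2 = A * exp(-Ea/(R*T2)) = 662780.9110 * exp(-76177.1020/(8.314*328.2290)) = 4.9893e-07 1/s
k2/k1 = 4.9893e-07 / 5.3220e-08 = 9.3749


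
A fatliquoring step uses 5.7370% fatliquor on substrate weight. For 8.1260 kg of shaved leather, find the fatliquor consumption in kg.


Formula: Fat = substrate * pct / 100
Substituting: Fat = 8.1260 * 5.7370 / 100
Result: 0.4662 kg


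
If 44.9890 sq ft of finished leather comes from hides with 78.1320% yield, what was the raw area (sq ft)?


Formula: raw = finished * 100 / yield
Substituting: raw = 44.9890 * 100 / 78.1320
Result: 57.5808 sq ft


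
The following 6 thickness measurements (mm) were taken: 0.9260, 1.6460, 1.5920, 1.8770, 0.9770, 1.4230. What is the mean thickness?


Formula: Average = sum / n
Substituting: Average = 8.4410 / 6
Result: 1.4068 mm


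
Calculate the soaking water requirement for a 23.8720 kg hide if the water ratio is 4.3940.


Formula: Water = hide_weight * ratio
Substituting: Water = 23.8720 * 4.3940
Result: 104.8936 kg


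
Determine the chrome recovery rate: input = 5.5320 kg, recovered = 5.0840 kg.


Formula: Recovery = recovered / input * 100
Substituting: Recovery = 5.0840 / 5.5320 * 100
Result: 91.9017 %


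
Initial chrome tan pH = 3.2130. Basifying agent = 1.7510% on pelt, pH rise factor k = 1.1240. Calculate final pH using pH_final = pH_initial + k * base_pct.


Formula: pH_final = pH_initial + k * base_pct
Substituting: pH_final = 3.2130 + 1.1240 * 1.7510
Result: 5.1811


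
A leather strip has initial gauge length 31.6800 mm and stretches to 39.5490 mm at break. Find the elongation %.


Formula: Elongation = (Lf - L0) / L0 * 100
Substituting: Elongation = (39.5490 - 31.6800) / 31.6800 * 100
Result: 24.8390 %


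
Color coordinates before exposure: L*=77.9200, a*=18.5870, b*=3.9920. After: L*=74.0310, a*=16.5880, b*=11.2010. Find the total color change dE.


dL = -3.8890, da = -1.9990, db = 7.2090
dE = sqrt((-3.8890)^2 + (-1.9990)^2 + 7.2090^2) = 8.4315


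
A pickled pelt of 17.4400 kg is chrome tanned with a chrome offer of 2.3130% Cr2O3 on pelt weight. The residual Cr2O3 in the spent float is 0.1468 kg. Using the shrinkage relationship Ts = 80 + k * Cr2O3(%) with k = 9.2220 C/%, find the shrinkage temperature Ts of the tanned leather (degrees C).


Offered = pelt * offer_pct / 100 = 17.4400 * 2.3130 / 100 = 0.4034 kg
Uptake = offered - residual = 0.4034 - 0.1468 = 0.2566 kg
Cr2O3% on pelt = uptake / pelt * 100 = 0.2566 / 17.4400 * 100 = 1.4713 %
Ts = 80 + k * Cr2O3% = 80 + 9.2220 * 1.4713 = 93.5679 C


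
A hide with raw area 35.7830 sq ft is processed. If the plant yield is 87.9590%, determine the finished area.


Formula: finished = raw * yield / 100
Substituting: finished = 35.7830 * 87.9590 / 100
Result: 31.4744 sq ft


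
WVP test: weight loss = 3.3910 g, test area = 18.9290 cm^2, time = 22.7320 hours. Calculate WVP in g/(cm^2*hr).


Formula: WVP = loss / (area * time)
Substituting: WVP = 3.3910 / (18.9290 * 22.7320)
Result: 0.00788066 g/(cm^2*hr)


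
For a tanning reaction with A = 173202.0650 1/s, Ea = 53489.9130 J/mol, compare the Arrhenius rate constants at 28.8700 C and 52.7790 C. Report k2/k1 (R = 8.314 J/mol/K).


T1 = 28.8700 + 273.15 = 302.0200 K; T2 = 52.7790 + 273.15 = 325.9290 K
k1 = A * exp(-Ea/(R*T1)) = 173202.0650 * exp(-53489.9130/(8.314*302.0200)) = 9.7071e-05 1/s
k2 = A * exp(-Ea/(R*T2)) = 173202.0650 * exp(-53489.9130/(8.314*325.9290)) = 4.6317e-04 1/s
k2/k1 = 4.6317e-04 / 9.7071e-05 = 4.7715


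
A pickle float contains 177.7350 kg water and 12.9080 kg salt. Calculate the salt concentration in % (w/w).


Formula: Conc = salt / (water + salt) * 100
Substituting: Conc = 12.9080 / (177.7350 + 12.9080) * 100
Result: 6.7708 %


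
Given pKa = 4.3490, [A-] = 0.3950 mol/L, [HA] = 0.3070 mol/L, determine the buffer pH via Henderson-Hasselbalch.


ratio = [A-] / [HA] = 0.3950 / 0.3070 = 1.2866
log10(ratio) = 0.1095
pH = pKa + log10(ratio) = 4.3490 + 0.1095 = 4.4585


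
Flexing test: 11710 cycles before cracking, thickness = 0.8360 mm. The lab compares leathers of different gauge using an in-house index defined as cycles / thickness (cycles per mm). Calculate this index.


Formula: Index = cycles / thickness
Substituting: Index = 11710 / 0.8360
Result: 14007.1770 cycles/mm


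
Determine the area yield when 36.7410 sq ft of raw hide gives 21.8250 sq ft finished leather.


Formula: Yield = finished / raw * 100
Substituting: Yield = 21.8250 / 36.7410 * 100
Result: 59.4023 %


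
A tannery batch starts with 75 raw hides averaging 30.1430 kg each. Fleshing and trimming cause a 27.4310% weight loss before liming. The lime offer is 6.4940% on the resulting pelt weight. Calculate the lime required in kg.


Total_raw = N * avg_wt = 75 * 30.1430 = 2260.7250 kg
Substrate = Total_raw * (1 - loss/100) = 2260.7250 * (1 - 27.4310/100) = 1640.5855 kg
Lime = Substrate * pct / 100 = 1640.5855 * 6.4940 / 100 = 106.5396 kg


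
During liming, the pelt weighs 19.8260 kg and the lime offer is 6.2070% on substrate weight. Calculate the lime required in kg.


Formula: Lime = substrate * pct / 100
Substituting: Lime = 19.8260 * 6.2070 / 100
Result: 1.2306 kg


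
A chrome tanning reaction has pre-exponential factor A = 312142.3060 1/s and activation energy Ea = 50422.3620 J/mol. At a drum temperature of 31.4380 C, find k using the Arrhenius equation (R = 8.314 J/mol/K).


T_K = T_C + 273.15 = 31.4380 + 273.15 = 304.5880 K
exponent = -Ea / (R * T_K) = -50422.3620 / (8.314 * 304.5880) = -19.9113
k = A * exp(exponent) = 312142.3060 * exp(-19.9113) = 7.0302e-04 1/s


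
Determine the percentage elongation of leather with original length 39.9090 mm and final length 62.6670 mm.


Formula: Elongation = (Lf - L0) / L0 * 100
Substituting: Elongation = (62.6670 - 39.9090) / 39.9090 * 100
Result: 57.0247 %


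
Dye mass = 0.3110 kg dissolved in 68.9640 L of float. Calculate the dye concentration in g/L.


Formula: Conc = dye_mass(kg) / volume(L) * 1000
Substituting: Conc = 0.3110 / 68.9640 * 1000
Result: 4.5096 g/L


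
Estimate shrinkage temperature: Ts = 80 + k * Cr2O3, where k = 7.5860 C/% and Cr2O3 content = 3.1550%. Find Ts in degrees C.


Formula: Ts = 80 + k * Cr2O3
Substituting: Ts = 80 + 7.5860 * 3.1550
Result: 103.9338 C


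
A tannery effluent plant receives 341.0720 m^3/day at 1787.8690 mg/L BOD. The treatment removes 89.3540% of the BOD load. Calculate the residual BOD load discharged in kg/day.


Load_in = volume * conc / 1000 = 341.0720 * 1787.8690 / 1000 = 609.7921 kg/day
Removed = Load_in * eff / 100 = 609.7921 * 89.3540 / 100 = 544.8736 kg/day
Load_out = Load_in - Removed = 609.7921 - 544.8736 = 64.9185 kg/day


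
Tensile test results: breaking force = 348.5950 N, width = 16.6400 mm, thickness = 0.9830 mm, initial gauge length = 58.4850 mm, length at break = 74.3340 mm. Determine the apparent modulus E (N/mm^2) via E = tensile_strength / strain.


TS = F / (w * t) = 348.5950 / (16.6400 * 0.9830) = 21.3115 N/mm^2
strain = (Lf - L0) / L0 = (74.3340 - 58.4850) / 58.4850 = 0.2710
E = TS / strain = 21.3115 / 0.2710 = 78.6424 N/mm^2


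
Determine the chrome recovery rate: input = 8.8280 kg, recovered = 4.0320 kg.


Formula: Recovery = recovered / input * 100
Substituting: Recovery = 4.0320 / 8.8280 * 100
Result: 45.6729 %


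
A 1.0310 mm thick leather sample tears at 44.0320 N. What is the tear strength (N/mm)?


Formula: Tear strength = force / thickness
Substituting: Tear strength = 44.0320 / 1.0310
Result: 42.7081 N/mm


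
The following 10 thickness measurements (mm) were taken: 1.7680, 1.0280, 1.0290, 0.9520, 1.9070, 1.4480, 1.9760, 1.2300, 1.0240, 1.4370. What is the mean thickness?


Formula: Average = sum / n
Substituting: Average = 13.7990 / 10
Result: 1.3799 mm


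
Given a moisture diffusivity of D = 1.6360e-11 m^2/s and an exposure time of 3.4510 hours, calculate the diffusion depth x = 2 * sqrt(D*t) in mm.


t = 3.4510 hr * 3600 = 12423.6000 s
D * t = 1.6360e-11 * 12423.6000 = 2.0325e-07
x = 2 * sqrt(D*t) = 2 * sqrt(2.0325e-07) = 9.0167e-04 m = 0.9017 mm


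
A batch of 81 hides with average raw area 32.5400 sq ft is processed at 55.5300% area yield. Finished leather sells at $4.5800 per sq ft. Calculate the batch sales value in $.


Raw_total = N * avg_area = 81 * 32.5400 = 2635.7400 sq ft
Finished = Raw_total * yield / 100 = 2635.7400 * 55.5300 / 100 = 1463.6264 sq ft
Value = Finished * price = 1463.6264 * 4.5800 = 6703.4090 $


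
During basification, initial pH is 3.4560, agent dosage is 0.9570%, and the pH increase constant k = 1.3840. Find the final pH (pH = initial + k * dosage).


Formula: pH_final = pH_initial + k * base_pct
Substituting: pH_final = 3.4560 + 1.3840 * 0.9570
Result: 4.7805


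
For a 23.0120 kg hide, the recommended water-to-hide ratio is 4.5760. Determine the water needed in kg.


Formula: Water = hide_weight * ratio
Substituting: Water = 23.0120 * 4.5760
Result: 105.3029 kg


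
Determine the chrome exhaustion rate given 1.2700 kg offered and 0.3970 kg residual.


Formula: Uptake = (offered - residual) / offered * 100
Substituting: Uptake = (1.2700 - 0.3970) / 1.2700 * 100
Result: 68.7402 %


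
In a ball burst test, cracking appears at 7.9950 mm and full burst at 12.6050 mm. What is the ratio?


Formula: Ratio = crack / burst
Substituting: Ratio = 7.9950 / 12.6050
Result: 0.6343


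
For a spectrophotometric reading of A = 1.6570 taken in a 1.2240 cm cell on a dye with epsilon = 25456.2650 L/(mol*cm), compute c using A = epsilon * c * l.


Formula: c = A / (epsilon * l)
Substituting: c = 1.6570 / (25456.2650 * 1.2240)
Result: 5.3180e-05 mol/L


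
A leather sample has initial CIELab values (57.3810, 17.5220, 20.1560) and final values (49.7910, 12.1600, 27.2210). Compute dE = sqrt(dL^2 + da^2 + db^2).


dL = -7.5900, da = -5.3620, db = 7.0650
dE = sqrt((-7.5900)^2 + (-5.3620)^2 + 7.0650^2) = 11.6736


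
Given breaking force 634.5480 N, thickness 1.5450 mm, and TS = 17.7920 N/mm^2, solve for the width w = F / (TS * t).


Formula: w = F / (TS * t)
Substituting: w = 634.5480 / (17.7920 * 1.5450)
Result: 23.0840 mm


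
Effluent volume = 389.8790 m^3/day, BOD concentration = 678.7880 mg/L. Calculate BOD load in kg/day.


Formula: BOD_load = volume * conc / 1000
Substituting: BOD_load = 389.8790 * 678.7880 / 1000
Result: 264.6452 kg/day


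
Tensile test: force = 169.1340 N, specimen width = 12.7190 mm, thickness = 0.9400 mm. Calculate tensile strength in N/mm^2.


Formula: TS = force / (width * thickness)
Substituting: TS = 169.1340 / (12.7190 * 0.9400)
Result: 14.1465 N/mm^2


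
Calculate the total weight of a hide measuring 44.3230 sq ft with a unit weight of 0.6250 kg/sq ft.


Formula: Weight = area * weight_per_sqft
Substituting: Weight = 44.3230 * 0.6250
Result: 27.7019 kg


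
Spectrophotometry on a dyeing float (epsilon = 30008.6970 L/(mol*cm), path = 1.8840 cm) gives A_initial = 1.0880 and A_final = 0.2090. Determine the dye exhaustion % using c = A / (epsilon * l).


c_initial = A_i / (epsilon * l) = 1.0880 / (30008.6970 * 1.8840) = 1.9244e-05 mol/L
c_final = A_f / (epsilon * l) = 0.2090 / (30008.6970 * 1.8840) = 3.6967e-06 mol/L
Exhaustion = (c_initial - c_final) / c_initial * 100 = (1.9244e-05 - 3.6967e-06) / 1.9244e-05 * 100 = 80.7904 %


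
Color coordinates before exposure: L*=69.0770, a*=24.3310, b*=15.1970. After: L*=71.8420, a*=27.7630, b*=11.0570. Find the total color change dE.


dL = 2.7650, da = 3.4320, db = -4.1400
dE = sqrt(2.7650^2 + 3.4320^2 + (-4.1400)^2) = 6.0468


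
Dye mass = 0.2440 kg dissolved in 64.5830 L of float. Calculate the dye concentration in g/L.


Formula: Conc = dye_mass(kg) / volume(L) * 1000
Substituting: Conc = 0.2440 / 64.5830 * 1000
Result: 3.7781 g/L


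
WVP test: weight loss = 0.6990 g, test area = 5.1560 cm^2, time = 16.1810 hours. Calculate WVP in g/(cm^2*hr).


Formula: WVP = loss / (area * time)
Substituting: WVP = 0.6990 / (5.1560 * 16.1810)
Result: 0.00837836 g/(cm^2*hr)


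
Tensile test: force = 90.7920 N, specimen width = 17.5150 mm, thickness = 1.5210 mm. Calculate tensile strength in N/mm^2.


Formula: TS = force / (width * thickness)
Substituting: TS = 90.7920 / (17.5150 * 1.5210)
Result: 3.4081 N/mm^2


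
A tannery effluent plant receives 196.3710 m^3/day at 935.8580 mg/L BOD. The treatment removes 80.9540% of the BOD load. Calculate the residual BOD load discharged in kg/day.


Load_in = volume * conc / 1000 = 196.3710 * 935.8580 / 1000 = 183.7754 kg/day
Removed = Load_in * eff / 100 = 183.7754 * 80.9540 / 100 = 148.7735 kg/day
Load_out = Load_in - Removed = 183.7754 - 148.7735 = 35.0019 kg/day


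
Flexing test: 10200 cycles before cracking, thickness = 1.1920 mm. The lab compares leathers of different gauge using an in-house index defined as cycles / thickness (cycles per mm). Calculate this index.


Formula: Index = cycles / thickness
Substituting: Index = 10200 / 1.1920
Result: 8557.0470 cycles/mm


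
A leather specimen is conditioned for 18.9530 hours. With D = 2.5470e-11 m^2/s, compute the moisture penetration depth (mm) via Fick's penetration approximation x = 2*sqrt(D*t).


t = 18.9530 hr * 3600 = 68230.8000 s
D * t = 2.5470e-11 * 68230.8000 = 1.7378e-06
x = 2 * sqrt(D*t) = 2 * sqrt(1.7378e-06) = 0.00263654 m = 2.6365 mm


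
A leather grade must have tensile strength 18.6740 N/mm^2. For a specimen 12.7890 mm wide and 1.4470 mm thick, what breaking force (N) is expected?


Formula: F = TS * w * t
Substituting: F = 18.6740 * 12.7890 * 1.4470
Result: 345.5751 N


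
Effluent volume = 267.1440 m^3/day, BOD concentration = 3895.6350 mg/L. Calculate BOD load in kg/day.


Formula: BOD_load = volume * conc / 1000
Substituting: BOD_load = 267.1440 * 3895.6350 / 1000
Result: 1040.6955 kg/day


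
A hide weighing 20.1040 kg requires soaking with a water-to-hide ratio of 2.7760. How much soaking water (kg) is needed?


Formula: Water = hide_weight * ratio
Substituting: Water = 20.1040 * 2.7760
Result: 55.8087 kg


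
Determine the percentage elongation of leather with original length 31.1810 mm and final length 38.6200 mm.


Formula: Elongation = (Lf - L0) / L0 * 100
Substituting: Elongation = (38.6200 - 31.1810) / 31.1810 * 100
Result: 23.8575 %


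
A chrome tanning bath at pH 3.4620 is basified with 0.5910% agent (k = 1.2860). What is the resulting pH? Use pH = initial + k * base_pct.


Formula: pH_final = pH_initial + k * base_pct
Substituting: pH_final = 3.4620 + 1.2860 * 0.5910
Result: 4.2220


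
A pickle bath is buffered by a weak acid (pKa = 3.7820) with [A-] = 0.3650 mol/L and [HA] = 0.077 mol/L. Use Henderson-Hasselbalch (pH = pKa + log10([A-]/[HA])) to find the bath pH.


ratio = [A-] / [HA] = 0.3650 / 0.077 = 4.7403
log10(ratio) = 0.6758
pH = pKa + log10(ratio) = 3.7820 + 0.6758 = 4.4578


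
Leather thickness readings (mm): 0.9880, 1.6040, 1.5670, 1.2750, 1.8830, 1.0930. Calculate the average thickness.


Formula: Average = sum / n
Substituting: Average = 8.4100 / 6
Result: 1.4017 mm


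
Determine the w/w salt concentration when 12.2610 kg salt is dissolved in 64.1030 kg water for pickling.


Formula: Conc = salt / (water + salt) * 100
Substituting: Conc = 12.2610 / (64.1030 + 12.2610) * 100
Result: 16.0560 %


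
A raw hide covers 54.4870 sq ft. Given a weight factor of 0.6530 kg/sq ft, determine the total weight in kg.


Formula: Weight = area * weight_per_sqft
Substituting: Weight = 54.4870 * 0.6530
Result: 35.5800 kg


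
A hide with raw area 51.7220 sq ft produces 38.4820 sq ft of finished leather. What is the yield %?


Formula: Yield = finished / raw * 100
Substituting: Yield = 38.4820 / 51.7220 * 100
Result: 74.4016 %


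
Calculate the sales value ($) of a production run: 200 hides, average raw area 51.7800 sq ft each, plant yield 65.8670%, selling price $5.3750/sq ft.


Raw_total = N * avg_area = 200 * 51.7800 = 10356.0000 sq ft
Finished = Raw_total * yield / 100 = 10356.0000 * 65.8670 / 100 = 6821.1865 sq ft
Value = Finished * price = 6821.1865 * 5.3750 = 36663.8775 $


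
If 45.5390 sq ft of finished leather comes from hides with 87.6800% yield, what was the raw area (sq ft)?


Formula: raw = finished * 100 / yield
Substituting: raw = 45.5390 * 100 / 87.6800
Result: 51.9377 sq ft


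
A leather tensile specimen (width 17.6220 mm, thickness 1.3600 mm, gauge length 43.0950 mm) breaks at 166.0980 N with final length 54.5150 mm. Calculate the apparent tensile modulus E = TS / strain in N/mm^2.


TS = F / (w * t) = 166.0980 / (17.6220 * 1.3600) = 6.9306 N/mm^2
strain = (Lf - L0) / L0 = (54.5150 - 43.0950) / 43.0950 = 0.2650
E = TS / strain = 6.9306 / 0.2650 = 26.1536 N/mm^2


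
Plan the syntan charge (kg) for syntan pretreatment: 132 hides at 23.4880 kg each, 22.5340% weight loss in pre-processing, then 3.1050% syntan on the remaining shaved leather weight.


Total_raw = N * avg_wt = 132 * 23.4880 = 3100.4160 kg
Substrate = Total_raw * (1 - loss/100) = 3100.4160 * (1 - 22.5340/100) = 2401.7683 kg
Syntan = Substrate * pct / 100 = 2401.7683 * 3.1050 / 100 = 74.5749 kg


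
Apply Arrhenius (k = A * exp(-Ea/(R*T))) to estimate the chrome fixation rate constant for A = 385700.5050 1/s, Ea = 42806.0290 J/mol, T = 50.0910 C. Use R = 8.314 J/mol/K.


T_K = T_C + 273.15 = 50.0910 + 273.15 = 323.2410 K
exponent = -Ea / (R * T_K) = -42806.0290 / (8.314 * 323.2410) = -15.9283
k = A * exp(exponent) = 385700.5050 * exp(-15.9283) = 0.0466329 1/s


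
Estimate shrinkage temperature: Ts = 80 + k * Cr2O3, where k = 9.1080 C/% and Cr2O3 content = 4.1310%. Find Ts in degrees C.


Formula: Ts = 80 + k * Cr2O3
Substituting: Ts = 80 + 9.1080 * 4.1310
Result: 117.6251 C


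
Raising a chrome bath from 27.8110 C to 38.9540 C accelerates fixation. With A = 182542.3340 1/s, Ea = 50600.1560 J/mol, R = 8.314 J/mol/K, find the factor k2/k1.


T1 = 27.8110 + 273.15 = 300.9610 K; T2 = 38.9540 + 273.15 = 312.1040 K
k1 = A * exp(-Ea/(R*T1)) = 182542.3340 * exp(-50600.1560/(8.314*300.9610)) = 3.0124e-04 1/s
k2 = A * exp(-Ea/(R*T2)) = 182542.3340 * exp(-50600.1560/(8.314*312.1040)) = 6.2011e-04 1/s
k2/k1 = 6.2011e-04 / 3.0124e-04 = 2.0585


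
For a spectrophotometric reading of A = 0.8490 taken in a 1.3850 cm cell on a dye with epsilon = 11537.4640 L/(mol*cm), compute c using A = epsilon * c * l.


Formula: c = A / (epsilon * l)
Substituting: c = 0.8490 / (11537.4640 * 1.3850)
Result: 5.3131e-05 mol/L


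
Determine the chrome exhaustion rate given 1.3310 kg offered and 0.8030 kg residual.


Formula: Uptake = (offered - residual) / offered * 100
Substituting: Uptake = (1.3310 - 0.8030) / 1.3310 * 100
Result: 39.6694 %
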